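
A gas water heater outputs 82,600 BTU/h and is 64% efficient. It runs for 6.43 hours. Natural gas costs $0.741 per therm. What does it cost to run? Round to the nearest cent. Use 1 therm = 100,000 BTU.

Heat delivered = 82,600 BTU/h × 6.43 h = 531,118 BTU
Gas input = 531,118 / 0.64 = 829,872 BTU
= 829,872 / 100,000 = 8.299 therm
Cost = 8.299 × $0.741/therm = $6.15

$6.15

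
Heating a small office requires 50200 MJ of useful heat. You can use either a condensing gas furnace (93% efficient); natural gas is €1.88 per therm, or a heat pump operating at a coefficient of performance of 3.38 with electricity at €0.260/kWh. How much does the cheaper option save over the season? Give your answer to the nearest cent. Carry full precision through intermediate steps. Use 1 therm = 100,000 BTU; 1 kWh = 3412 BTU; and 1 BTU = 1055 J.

Heat load = 50200 MJ = 50,200,000,000 J / 1055 = 47,582,938 BTU
Gas: input = 47,582,938 / 0.93 = 51,164,450 BTU = 511.6 therm → 511.6 × €1.88 = €961.89
Heat pump: 47,582,938 BTU / 3412 = 13,950 kWh heat; / 3.38 = 4,126 kWh in → × €0.260 = €1,072.75
Difference = |€961.89 − €1,072.75| = €110.86

€110.86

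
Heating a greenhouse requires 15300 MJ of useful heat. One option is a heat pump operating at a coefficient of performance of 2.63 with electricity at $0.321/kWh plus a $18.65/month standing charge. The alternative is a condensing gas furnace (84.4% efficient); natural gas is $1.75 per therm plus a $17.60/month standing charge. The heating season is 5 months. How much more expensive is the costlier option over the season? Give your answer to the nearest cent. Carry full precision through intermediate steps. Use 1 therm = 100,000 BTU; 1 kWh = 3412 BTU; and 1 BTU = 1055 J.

$223.32

Heat load = 15300 MJ = 15,300,000,000 J / 1055 = 14,502,370 BTU
Gas: input = 14,502,370 / 0.844 = 17,182,902 BTU = 171.8 therm → 171.8 × $1.75 = $300.70; + 5 × $17.60 standing = $388.70
Heat pump: 14,502,370 BTU / 3412 = 4,250 kWh heat; / 2.63 = 1,616 kWh in → × $0.321 = $518.78; + 5 × $18.65 standing = $612.03
Difference = |$388.70 − $612.03| = $223.32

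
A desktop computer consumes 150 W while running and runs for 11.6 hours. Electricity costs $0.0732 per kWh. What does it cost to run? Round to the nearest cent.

Energy = 150 W × 11.6 h = 1,740 Wh = 1.74 kWh
Cost = 1.74 kWh × $0.0732/kWh = $0.13

$0.13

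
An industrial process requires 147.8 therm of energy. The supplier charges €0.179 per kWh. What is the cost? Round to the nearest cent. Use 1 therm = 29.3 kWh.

147.8 therm × (29.3 kWh/therm) = 4,331 kWh
Cost = 4,331 kWh × €0.179/kWh = €775.17

€775.17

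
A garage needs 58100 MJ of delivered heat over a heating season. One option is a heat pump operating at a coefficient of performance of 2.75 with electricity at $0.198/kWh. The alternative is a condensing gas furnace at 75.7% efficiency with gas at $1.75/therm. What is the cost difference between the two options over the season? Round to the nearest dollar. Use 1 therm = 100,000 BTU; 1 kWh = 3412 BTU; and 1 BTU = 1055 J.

Heat load = 58100 MJ = 58,100,000,000 J / 1055 = 55,071,090 BTU
Gas: input = 55,071,090 / 0.757 = 72,749,128 BTU = 727.5 therm → 727.5 × $1.75 = $1,273.11
Heat pump: 55,071,090 BTU / 3412 = 16,140 kWh heat; / 2.75 = 5,869 kWh in → × $0.198 = $1,162.11
Difference = |$1,273.11 − $1,162.11| = $111.00

$111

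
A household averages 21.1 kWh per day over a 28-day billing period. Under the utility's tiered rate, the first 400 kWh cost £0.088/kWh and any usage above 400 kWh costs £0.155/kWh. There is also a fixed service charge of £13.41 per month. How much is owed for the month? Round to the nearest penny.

Usage = 21.1 kWh/day × 28 days = 590.8 kWh
First 400 kWh × £0.088 = £35.20
Remaining 190.8 kWh × £0.155 = £29.57
Energy charge = £64.77; + service £13.41 = £78.18

£78.18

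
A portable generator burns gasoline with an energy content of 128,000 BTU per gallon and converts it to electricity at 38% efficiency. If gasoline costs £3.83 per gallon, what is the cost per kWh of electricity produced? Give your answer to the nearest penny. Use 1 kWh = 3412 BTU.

£0.27

Electrical output per gallon = 128,000 BTU × 0.38 / 3412 BTU/kWh = 14.26 kWh
Cost per kWh = £3.83 / 14.26 kWh = £0.269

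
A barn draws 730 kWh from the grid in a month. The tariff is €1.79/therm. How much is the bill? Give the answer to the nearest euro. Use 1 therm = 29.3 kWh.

€45

730 kWh × (0.03413 therm/kWh) = 24.91 therm
Cost = 24.91 therm × €1.79/therm = €44.60 ≈ €45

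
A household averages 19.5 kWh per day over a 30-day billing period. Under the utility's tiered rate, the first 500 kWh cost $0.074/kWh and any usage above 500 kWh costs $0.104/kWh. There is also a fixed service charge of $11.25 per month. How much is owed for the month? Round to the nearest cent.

$57.09

Usage = 19.5 kWh/day × 30 days = 585 kWh
First 500 kWh × $0.074 = $37.00
Remaining 85 kWh × $0.104 = $8.84
Energy charge = $45.84; + service $11.25 = $57.09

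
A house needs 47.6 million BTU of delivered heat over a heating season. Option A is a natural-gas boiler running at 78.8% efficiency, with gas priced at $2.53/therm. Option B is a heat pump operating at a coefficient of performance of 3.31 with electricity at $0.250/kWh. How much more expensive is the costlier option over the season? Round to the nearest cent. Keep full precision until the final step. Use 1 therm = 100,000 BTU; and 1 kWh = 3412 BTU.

$474.59

Heat load = 47.6 × 10⁶ BTU = 47,600,000 BTU
Gas: input = 47,600,000 / 0.788 = 60,406,091 BTU = 604.1 therm → 604.1 × $2.53 = $1,528.27
Heat pump: 47,600,000 BTU / 3412 = 13,950 kWh heat; / 3.31 = 4,215 kWh in → × $0.250 = $1,053.68
Difference = |$1,528.27 − $1,053.68| = $474.59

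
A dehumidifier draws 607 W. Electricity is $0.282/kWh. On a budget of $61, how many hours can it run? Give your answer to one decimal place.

Energy budget = $61 / $0.282 per kWh = 216.3 kWh = 216,312 Wh
Runtime = 216,312 Wh / 607 W = 356.4 h

356.4 h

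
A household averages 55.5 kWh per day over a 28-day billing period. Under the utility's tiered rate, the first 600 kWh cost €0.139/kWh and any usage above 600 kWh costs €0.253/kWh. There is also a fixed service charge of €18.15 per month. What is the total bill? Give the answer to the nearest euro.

€343

Usage = 55.5 kWh/day × 28 days = 1554 kWh
First 600 kWh × €0.139 = €83.40
Remaining 954 kWh × €0.253 = €241.36
Energy charge = €324.76; + service €18.15 = €342.91 ≈ €343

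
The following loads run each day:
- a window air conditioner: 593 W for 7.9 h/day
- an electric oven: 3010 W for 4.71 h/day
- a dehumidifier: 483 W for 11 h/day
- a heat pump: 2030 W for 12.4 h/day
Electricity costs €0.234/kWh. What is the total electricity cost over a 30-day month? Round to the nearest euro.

window air conditioner: 593 W × 7.9 h × 30 d = 140,541 Wh = 140.5 kWh
electric oven: 3010 W × 4.71 h × 30 d = 425,313 Wh = 425.3 kWh
dehumidifier: 483 W × 11 h × 30 d = 159,390 Wh = 159.4 kWh
heat pump: 2030 W × 12.4 h × 30 d = 755,160 Wh = 755.2 kWh
Total energy = 140.5 + 425.3 + 159.4 + 755.2 = 1,480 kWh
Cost = 1,480 kWh × €0.234 = €346.41 ≈ €346

€346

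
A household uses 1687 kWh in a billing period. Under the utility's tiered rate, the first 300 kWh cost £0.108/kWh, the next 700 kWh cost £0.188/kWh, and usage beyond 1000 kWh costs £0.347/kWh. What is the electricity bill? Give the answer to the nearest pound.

£402

First 300 kWh × £0.108 = £32.40
Next 700 kWh × £0.188 = £131.60
Remaining 687 kWh × £0.347 = £238.39
Total = £402.39 ≈ £402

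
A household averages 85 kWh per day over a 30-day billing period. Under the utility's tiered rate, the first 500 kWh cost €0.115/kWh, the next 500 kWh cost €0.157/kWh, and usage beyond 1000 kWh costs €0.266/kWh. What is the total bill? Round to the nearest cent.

Usage = 85 kWh/day × 30 days = 2550 kWh
First 500 kWh × €0.115 = €57.50
Next 500 kWh × €0.157 = €78.50
Remaining 1550 kWh × €0.266 = €412.30
Total = €548.30

€548.30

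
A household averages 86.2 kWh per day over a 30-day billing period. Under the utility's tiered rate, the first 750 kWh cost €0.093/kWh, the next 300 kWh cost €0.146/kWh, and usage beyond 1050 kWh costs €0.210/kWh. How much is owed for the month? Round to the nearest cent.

Usage = 86.2 kWh/day × 30 days = 2586 kWh
First 750 kWh × €0.093 = €69.75
Next 300 kWh × €0.146 = €43.80
Remaining 1536 kWh × €0.210 = €322.56
Total = €436.11

€436.11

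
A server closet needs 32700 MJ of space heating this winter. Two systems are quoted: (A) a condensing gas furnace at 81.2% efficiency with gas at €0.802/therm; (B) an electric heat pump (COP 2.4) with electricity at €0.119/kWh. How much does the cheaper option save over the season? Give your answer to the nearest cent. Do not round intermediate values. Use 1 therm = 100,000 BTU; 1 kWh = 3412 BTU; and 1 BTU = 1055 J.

Heat load = 32700 MJ = 32,700,000,000 J / 1055 = 30,995,261 BTU
Gas: input = 30,995,261 / 0.812 = 38,171,503 BTU = 381.7 therm → 381.7 × €0.802 = €306.14
Heat pump: 30,995,261 BTU / 3412 = 9,084 kWh heat; / 2.4 = 3,785 kWh in → × €0.119 = €450.42
Difference = |€306.14 − €450.42| = €144.29

€144.29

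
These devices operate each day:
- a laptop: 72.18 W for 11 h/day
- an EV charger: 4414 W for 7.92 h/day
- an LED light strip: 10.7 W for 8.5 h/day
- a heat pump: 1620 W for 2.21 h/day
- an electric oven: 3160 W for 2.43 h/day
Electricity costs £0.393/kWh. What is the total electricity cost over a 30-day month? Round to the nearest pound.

laptop: 72.18 W × 11 h × 30 d = 23,819 Wh = 23.82 kWh
EV charger: 4414 W × 7.92 h × 30 d = 1,048,766 Wh = 1,049 kWh
LED light strip: 10.7 W × 8.5 h × 30 d = 2,728 Wh = 2.728 kWh
heat pump: 1620 W × 2.21 h × 30 d = 107,406 Wh = 107.4 kWh
electric oven: 3160 W × 2.43 h × 30 d = 230,364 Wh = 230.4 kWh
Total energy = 23.82 + 1,049 + 2.728 + 107.4 + 230.4 = 1,413 kWh
Cost = 1,413 kWh × £0.393 = £555.34 ≈ £555

£555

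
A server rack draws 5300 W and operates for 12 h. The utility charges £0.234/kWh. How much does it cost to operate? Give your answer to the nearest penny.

Energy = 5300 W × 12 h = 63,600 Wh = 63.6 kWh
Cost = 63.6 kWh × £0.234/kWh = £14.88

£14.88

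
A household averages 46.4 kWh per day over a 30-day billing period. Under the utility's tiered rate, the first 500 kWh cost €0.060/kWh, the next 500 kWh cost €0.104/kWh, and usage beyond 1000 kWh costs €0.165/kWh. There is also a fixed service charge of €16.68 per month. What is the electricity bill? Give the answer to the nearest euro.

€163

Usage = 46.4 kWh/day × 30 days = 1392 kWh
First 500 kWh × €0.060 = €30.00
Next 500 kWh × €0.104 = €52.00
Remaining 392 kWh × €0.165 = €64.68
Energy charge = €146.68; + service €16.68 = €163.36 ≈ €163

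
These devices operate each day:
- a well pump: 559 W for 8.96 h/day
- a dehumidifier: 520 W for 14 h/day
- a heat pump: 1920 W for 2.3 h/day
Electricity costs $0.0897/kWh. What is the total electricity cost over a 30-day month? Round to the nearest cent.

well pump: 559 W × 8.96 h × 30 d = 150,259 Wh = 150.3 kWh
dehumidifier: 520 W × 14 h × 30 d = 218,400 Wh = 218.4 kWh
heat pump: 1920 W × 2.3 h × 30 d = 132,480 Wh = 132.5 kWh
Total energy = 150.3 + 218.4 + 132.5 = 501.1 kWh
Cost = 501.1 kWh × $0.0897 = $44.95

$44.95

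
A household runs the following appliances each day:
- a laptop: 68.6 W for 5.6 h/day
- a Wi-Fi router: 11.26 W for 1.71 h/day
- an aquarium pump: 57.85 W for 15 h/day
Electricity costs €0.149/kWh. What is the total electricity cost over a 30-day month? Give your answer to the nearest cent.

€5.68

laptop: 68.6 W × 5.6 h × 30 d = 11,525 Wh = 11.52 kWh
Wi-Fi router: 11.26 W × 1.71 h × 30 d = 578 Wh = 0.5776 kWh
aquarium pump: 57.85 W × 15 h × 30 d = 26,032 Wh = 26.03 kWh
Total energy = 11.52 + 0.5776 + 26.03 = 38.13 kWh
Cost = 38.13 kWh × €0.149 = €5.68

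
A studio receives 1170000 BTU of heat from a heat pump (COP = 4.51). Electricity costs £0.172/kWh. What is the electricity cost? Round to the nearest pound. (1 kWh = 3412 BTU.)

Heat delivered = 1,170,000 BTU / 3412 = 342.9 kWh
Electrical input = 342.9 kWh / 4.51 = 76.03 kWh
Cost = 76.03 × £0.172/kWh = £13.08 ≈ £13

£13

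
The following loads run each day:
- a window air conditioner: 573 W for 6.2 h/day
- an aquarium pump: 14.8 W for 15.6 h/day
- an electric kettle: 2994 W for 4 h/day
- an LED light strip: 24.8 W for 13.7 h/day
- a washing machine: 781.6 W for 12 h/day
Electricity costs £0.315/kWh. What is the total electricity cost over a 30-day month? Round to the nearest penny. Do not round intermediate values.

window air conditioner: 573 W × 6.2 h × 30 d = 106,578 Wh = 106.6 kWh
aquarium pump: 14.8 W × 15.6 h × 30 d = 6,926 Wh = 6.926 kWh
electric kettle: 2994 W × 4 h × 30 d = 359,280 Wh = 359.3 kWh
LED light strip: 24.8 W × 13.7 h × 30 d = 10,193 Wh = 10.19 kWh
washing machine: 781.6 W × 12 h × 30 d = 281,376 Wh = 281.4 kWh
Total energy = 106.6 + 6.926 + 359.3 + 10.19 + 281.4 = 764.4 kWh
Cost = 764.4 kWh × £0.315 = £240.77

£240.77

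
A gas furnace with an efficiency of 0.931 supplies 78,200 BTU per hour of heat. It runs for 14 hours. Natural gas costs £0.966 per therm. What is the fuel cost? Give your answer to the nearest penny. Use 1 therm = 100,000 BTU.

Heat delivered = 78,200 BTU/h × 14 h = 1,094,800 BTU
Gas input = 1,094,800 / 0.931 = 1,175,940 BTU
= 1,175,940 / 100,000 = 11.76 therm
Cost = 11.76 × £0.966/therm = £11.36

£11.36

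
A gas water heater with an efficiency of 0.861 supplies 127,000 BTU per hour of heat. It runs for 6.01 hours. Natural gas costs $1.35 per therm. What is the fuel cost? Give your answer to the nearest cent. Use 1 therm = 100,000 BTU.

$11.97

Heat delivered = 127,000 BTU/h × 6.01 h = 763,270 BTU
Gas input = 763,270 / 0.861 = 886,492 BTU
= 886,492 / 100,000 = 8.865 therm
Cost = 8.865 × $1.35/therm = $11.97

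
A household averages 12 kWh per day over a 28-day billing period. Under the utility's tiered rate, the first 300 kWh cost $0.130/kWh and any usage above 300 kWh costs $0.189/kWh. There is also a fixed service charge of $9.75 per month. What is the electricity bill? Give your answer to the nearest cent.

Usage = 12 kWh/day × 28 days = 336 kWh
First 300 kWh × $0.130 = $39.00
Remaining 36 kWh × $0.189 = $6.80
Energy charge = $45.80; + service $9.75 = $55.55

$55.55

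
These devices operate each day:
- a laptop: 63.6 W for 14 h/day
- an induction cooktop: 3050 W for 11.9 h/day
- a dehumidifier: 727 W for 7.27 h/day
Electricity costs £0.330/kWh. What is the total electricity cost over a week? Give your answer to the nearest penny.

£98.11

laptop: 63.6 W × 14 h × 7 d = 6,233 Wh = 6.233 kWh
induction cooktop: 3050 W × 11.9 h × 7 d = 254,065 Wh = 254.1 kWh
dehumidifier: 727 W × 7.27 h × 7 d = 36,997 Wh = 37 kWh
Total energy = 6.233 + 254.1 + 37 = 297.3 kWh
Cost = 297.3 kWh × £0.330 = £98.11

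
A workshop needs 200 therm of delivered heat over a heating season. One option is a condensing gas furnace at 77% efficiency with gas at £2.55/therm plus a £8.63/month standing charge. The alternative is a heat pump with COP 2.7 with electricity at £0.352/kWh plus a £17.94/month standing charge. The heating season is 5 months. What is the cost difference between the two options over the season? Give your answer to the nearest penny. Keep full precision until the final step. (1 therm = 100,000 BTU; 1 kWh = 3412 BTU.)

£148.40

Heat load = 200 therm × 100,000 = 20,000,000 BTU
Gas: input = 20,000,000 / 0.77 = 25,974,026 BTU = 259.7 therm → 259.7 × £2.55 = £662.34; + 5 × £8.63 standing = £705.49
Heat pump: 20,000,000 BTU / 3412 = 5,862 kWh heat; / 2.7 = 2,171 kWh in → × £0.352 = £764.19; + 5 × £17.94 standing = £853.89
Difference = |£705.49 − £853.89| = £148.40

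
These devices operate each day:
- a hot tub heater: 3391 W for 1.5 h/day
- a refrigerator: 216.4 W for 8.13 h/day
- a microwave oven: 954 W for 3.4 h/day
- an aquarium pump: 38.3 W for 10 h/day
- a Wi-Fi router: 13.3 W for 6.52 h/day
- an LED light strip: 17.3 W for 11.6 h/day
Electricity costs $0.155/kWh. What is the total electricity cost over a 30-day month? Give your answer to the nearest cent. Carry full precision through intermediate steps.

hot tub heater: 3391 W × 1.5 h × 30 d = 152,595 Wh = 152.6 kWh
refrigerator: 216.4 W × 8.13 h × 30 d = 52,780 Wh = 52.78 kWh
microwave oven: 954 W × 3.4 h × 30 d = 97,308 Wh = 97.31 kWh
aquarium pump: 38.3 W × 10 h × 30 d = 11,490 Wh = 11.49 kWh
Wi-Fi router: 13.3 W × 6.52 h × 30 d = 2,601 Wh = 2.601 kWh
LED light strip: 17.3 W × 11.6 h × 30 d = 6,020 Wh = 6.02 kWh
Total energy = 152.6 + 52.78 + 97.31 + 11.49 + 2.601 + 6.02 = 322.8 kWh
Cost = 322.8 kWh × $0.155 = $50.03

$50.03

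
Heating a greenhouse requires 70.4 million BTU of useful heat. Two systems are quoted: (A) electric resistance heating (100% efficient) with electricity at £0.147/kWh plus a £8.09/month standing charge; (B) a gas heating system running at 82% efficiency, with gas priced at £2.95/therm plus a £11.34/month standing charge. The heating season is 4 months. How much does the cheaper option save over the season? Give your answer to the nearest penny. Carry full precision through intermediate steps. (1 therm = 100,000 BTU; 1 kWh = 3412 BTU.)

£487.38

Heat load = 70.4 × 10⁶ BTU = 70,400,000 BTU
Gas: input = 70,400,000 / 0.82 = 85,853,659 BTU = 858.5 therm → 858.5 × £2.95 = £2,532.68; + 4 × £11.34 standing = £2,578.04
Electric: 70,400,000 BTU / 3412 = 20,630 kWh → × £0.147 = £3,033.06; + 4 × £8.09 standing = £3,065.42
Difference = |£2,578.04 − £3,065.42| = £487.38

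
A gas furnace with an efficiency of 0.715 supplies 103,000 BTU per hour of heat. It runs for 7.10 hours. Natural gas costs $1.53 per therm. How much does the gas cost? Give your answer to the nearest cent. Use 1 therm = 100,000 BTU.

Heat delivered = 103,000 BTU/h × 7.10 h = 731,300 BTU
Gas input = 731,300 / 0.715 = 1,022,797 BTU
= 1,022,797 / 100,000 = 10.23 therm
Cost = 10.23 × $1.53/therm = $15.65

$15.65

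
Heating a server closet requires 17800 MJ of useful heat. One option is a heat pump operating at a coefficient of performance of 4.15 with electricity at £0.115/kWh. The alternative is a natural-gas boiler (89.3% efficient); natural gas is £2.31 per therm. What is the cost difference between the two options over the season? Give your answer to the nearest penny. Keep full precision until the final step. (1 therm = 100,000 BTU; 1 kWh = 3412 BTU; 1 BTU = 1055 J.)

£299.42

Heat load = 17800 MJ = 17,800,000,000 J / 1055 = 16,872,038 BTU
Gas: input = 16,872,038 / 0.893 = 18,893,659 BTU = 188.9 therm → 188.9 × £2.31 = £436.44
Heat pump: 16,872,038 BTU / 3412 = 4,945 kWh heat; / 4.15 = 1,192 kWh in → × £0.115 = £137.03
Difference = |£436.44 − £137.03| = £299.42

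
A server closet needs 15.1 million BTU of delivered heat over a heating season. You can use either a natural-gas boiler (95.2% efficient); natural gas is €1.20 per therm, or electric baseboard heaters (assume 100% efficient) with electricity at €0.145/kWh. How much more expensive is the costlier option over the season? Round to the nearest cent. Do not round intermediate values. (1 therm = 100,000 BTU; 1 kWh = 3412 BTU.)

Heat load = 15.1 × 10⁶ BTU = 15,100,000 BTU
Gas: input = 15,100,000 / 0.952 = 15,861,345 BTU = 158.6 therm → 158.6 × €1.20 = €190.34
Electric: 15,100,000 BTU / 3412 = 4,426 kWh → × €0.145 = €641.71
Difference = |€190.34 − €641.71| = €451.37

€451.37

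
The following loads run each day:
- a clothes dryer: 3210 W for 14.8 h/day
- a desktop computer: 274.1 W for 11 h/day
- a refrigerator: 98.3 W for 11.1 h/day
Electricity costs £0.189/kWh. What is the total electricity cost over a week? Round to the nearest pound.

£68

clothes dryer: 3210 W × 14.8 h × 7 d = 332,556 Wh = 332.6 kWh
desktop computer: 274.1 W × 11 h × 7 d = 21,106 Wh = 21.11 kWh
refrigerator: 98.3 W × 11.1 h × 7 d = 7,638 Wh = 7.638 kWh
Total energy = 332.6 + 21.11 + 7.638 = 361.3 kWh
Cost = 361.3 kWh × £0.189 = £68.29 ≈ £68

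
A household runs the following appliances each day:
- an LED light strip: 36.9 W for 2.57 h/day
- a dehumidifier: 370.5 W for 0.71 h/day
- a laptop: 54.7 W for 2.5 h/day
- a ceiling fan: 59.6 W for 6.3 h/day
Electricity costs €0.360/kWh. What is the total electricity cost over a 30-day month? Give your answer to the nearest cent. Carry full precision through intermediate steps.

LED light strip: 36.9 W × 2.57 h × 30 d = 2,845 Wh = 2.845 kWh
dehumidifier: 370.5 W × 0.71 h × 30 d = 7,892 Wh = 7.892 kWh
laptop: 54.7 W × 2.5 h × 30 d = 4,102 Wh = 4.103 kWh
ceiling fan: 59.6 W × 6.3 h × 30 d = 11,264 Wh = 11.26 kWh
Total energy = 2.845 + 7.892 + 4.103 + 11.26 = 26.1 kWh
Cost = 26.1 kWh × €0.360 = €9.40

€9.40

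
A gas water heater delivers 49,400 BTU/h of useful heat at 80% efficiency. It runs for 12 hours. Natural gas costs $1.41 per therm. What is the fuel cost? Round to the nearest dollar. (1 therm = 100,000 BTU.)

$10

Heat delivered = 49,400 BTU/h × 12 h = 592,800 BTU
Gas input = 592,800 / 0.80 = 741,000 BTU
= 741,000 / 100,000 = 7.41 therm
Cost = 7.41 × $1.41/therm = $10.45 ≈ $10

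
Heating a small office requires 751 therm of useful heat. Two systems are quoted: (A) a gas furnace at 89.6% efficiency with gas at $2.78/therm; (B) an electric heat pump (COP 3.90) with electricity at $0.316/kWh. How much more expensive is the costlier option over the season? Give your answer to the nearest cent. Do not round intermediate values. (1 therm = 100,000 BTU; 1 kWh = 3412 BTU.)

Heat load = 751 therm × 100,000 = 75,100,000 BTU
Gas: input = 75,100,000 / 0.896 = 83,816,964 BTU = 838.2 therm → 838.2 × $2.78 = $2,330.11
Heat pump: 75,100,000 BTU / 3412 = 22,010 kWh heat; / 3.90 = 5,644 kWh in → × $0.316 = $1,783.42
Difference = |$2,330.11 − $1,783.42| = $546.69

$546.69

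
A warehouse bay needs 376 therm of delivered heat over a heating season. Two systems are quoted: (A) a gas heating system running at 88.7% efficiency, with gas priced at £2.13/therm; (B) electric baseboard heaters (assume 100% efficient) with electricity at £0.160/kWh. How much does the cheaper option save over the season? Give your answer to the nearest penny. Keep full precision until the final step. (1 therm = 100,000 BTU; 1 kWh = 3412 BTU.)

£860.28

Heat load = 376 therm × 100,000 = 37,600,000 BTU
Gas: input = 37,600,000 / 0.887 = 42,390,079 BTU = 423.9 therm → 423.9 × £2.13 = £902.91
Electric: 37,600,000 BTU / 3412 = 11,020 kWh → × £0.160 = £1,763.19
Difference = |£902.91 − £1,763.19| = £860.28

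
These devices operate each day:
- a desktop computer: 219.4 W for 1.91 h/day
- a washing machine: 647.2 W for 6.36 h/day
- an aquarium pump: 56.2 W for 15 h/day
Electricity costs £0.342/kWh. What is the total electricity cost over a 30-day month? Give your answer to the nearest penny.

desktop computer: 219.4 W × 1.91 h × 30 d = 12,572 Wh = 12.57 kWh
washing machine: 647.2 W × 6.36 h × 30 d = 123,486 Wh = 123.5 kWh
aquarium pump: 56.2 W × 15 h × 30 d = 25,290 Wh = 25.29 kWh
Total energy = 12.57 + 123.5 + 25.29 = 161.3 kWh
Cost = 161.3 kWh × £0.342 = £55.18

£55.18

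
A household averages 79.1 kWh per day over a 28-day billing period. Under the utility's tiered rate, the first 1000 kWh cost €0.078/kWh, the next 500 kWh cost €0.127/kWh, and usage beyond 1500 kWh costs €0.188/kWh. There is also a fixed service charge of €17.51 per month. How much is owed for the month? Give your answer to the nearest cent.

Usage = 79.1 kWh/day × 28 days = 2214.8 kWh
First 1000 kWh × €0.078 = €78.00
Next 500 kWh × €0.127 = €63.50
Remaining 714.8 kWh × €0.188 = €134.38
Energy charge = €275.88; + service €17.51 = €293.39

€293.39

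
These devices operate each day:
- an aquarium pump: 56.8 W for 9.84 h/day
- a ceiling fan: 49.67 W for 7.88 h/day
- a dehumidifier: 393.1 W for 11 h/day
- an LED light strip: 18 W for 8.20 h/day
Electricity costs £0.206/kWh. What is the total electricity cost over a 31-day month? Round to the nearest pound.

£35

aquarium pump: 56.8 W × 9.84 h × 31 d = 17,326 Wh = 17.33 kWh
ceiling fan: 49.67 W × 7.88 h × 31 d = 12,133 Wh = 12.13 kWh
dehumidifier: 393.1 W × 11 h × 31 d = 134,047 Wh = 134 kWh
LED light strip: 18 W × 8.20 h × 31 d = 4,576 Wh = 4.576 kWh
Total energy = 17.33 + 12.13 + 134 + 4.576 = 168.1 kWh
Cost = 168.1 kWh × £0.206 = £34.62 ≈ £35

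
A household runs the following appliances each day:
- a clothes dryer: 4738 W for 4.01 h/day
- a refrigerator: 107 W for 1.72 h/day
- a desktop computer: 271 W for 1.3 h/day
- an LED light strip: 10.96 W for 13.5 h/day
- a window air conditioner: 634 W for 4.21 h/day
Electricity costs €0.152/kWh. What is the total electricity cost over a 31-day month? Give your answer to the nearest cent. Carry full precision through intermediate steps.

€105.33

clothes dryer: 4738 W × 4.01 h × 31 d = 588,981 Wh = 589 kWh
refrigerator: 107 W × 1.72 h × 31 d = 5,705 Wh = 5.705 kWh
desktop computer: 271 W × 1.3 h × 31 d = 10,921 Wh = 10.92 kWh
LED light strip: 10.96 W × 13.5 h × 31 d = 4,587 Wh = 4.587 kWh
window air conditioner: 634 W × 4.21 h × 31 d = 82,743 Wh = 82.74 kWh
Total energy = 589 + 5.705 + 10.92 + 4.587 + 82.74 = 692.9 kWh
Cost = 692.9 kWh × €0.152 = €105.33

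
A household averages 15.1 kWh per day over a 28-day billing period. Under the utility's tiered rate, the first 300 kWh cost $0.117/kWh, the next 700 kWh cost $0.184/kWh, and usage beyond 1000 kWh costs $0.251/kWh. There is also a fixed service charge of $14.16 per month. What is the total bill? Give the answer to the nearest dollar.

$72

Usage = 15.1 kWh/day × 28 days = 422.8 kWh
First 300 kWh × $0.117 = $35.10
Next 122.8 kWh × $0.184 = $22.60
Remaining tier: 0 kWh (not reached)
Energy charge = $57.70; + service $14.16 = $71.86 ≈ $72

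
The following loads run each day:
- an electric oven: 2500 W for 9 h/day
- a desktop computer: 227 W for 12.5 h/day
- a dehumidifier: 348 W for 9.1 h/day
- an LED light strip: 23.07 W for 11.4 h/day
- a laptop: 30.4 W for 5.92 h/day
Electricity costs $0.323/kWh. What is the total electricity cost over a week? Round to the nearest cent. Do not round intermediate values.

$65.45

electric oven: 2500 W × 9 h × 7 d = 157,500 Wh = 157.5 kWh
desktop computer: 227 W × 12.5 h × 7 d = 19,862 Wh = 19.86 kWh
dehumidifier: 348 W × 9.1 h × 7 d = 22,168 Wh = 22.17 kWh
LED light strip: 23.07 W × 11.4 h × 7 d = 1,841 Wh = 1.841 kWh
laptop: 30.4 W × 5.92 h × 7 d = 1,260 Wh = 1.26 kWh
Total energy = 157.5 + 19.86 + 22.17 + 1.841 + 1.26 = 202.6 kWh
Cost = 202.6 kWh × $0.323 = $65.45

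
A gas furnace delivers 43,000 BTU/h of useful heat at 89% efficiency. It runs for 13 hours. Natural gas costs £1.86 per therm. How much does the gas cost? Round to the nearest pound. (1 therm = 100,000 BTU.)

£12

Heat delivered = 43,000 BTU/h × 13 h = 559,000 BTU
Gas input = 559,000 / 0.89 = 628,090 BTU
= 628,090 / 100,000 = 6.281 therm
Cost = 6.281 × £1.86/therm = £11.68 ≈ £12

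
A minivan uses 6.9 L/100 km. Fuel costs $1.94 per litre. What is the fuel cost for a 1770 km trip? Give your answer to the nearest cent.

Fuel = 6.9 L/100 km × 1770 km / 100 = 122.1 L
Cost = 122.1 L × $1.94/L = $236.93

$236.93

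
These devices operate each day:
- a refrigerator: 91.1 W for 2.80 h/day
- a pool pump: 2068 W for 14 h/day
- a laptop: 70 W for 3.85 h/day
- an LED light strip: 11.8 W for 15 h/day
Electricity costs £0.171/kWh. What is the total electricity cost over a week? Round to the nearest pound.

£35

refrigerator: 91.1 W × 2.80 h × 7 d = 1,786 Wh = 1.786 kWh
pool pump: 2068 W × 14 h × 7 d = 202,664 Wh = 202.7 kWh
laptop: 70 W × 3.85 h × 7 d = 1,886 Wh = 1.887 kWh
LED light strip: 11.8 W × 15 h × 7 d = 1,239 Wh = 1.239 kWh
Total energy = 1.786 + 202.7 + 1.887 + 1.239 = 207.6 kWh
Cost = 207.6 kWh × £0.171 = £35.50 ≈ £35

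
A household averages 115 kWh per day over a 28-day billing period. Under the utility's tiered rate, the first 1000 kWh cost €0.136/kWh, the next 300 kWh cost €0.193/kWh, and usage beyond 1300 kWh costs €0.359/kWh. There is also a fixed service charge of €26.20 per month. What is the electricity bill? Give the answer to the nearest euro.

€909

Usage = 115 kWh/day × 28 days = 3220 kWh
First 1000 kWh × €0.136 = €136.00
Next 300 kWh × €0.193 = €57.90
Remaining 1920 kWh × €0.359 = €689.28
Energy charge = €883.18; + service €26.20 = €909.38 ≈ €909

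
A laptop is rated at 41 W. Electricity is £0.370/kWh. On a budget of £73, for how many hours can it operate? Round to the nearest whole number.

Energy budget = £73 / £0.370 per kWh = 197.3 kWh = 197,297 Wh
Runtime = 197,297 Wh / 41 W = 4,812 h

4812 h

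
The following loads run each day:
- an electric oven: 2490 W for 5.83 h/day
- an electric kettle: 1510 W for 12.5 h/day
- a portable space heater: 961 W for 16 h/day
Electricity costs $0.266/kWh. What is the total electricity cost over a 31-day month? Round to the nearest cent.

$402.14

electric oven: 2490 W × 5.83 h × 31 d = 450,018 Wh = 450 kWh
electric kettle: 1510 W × 12.5 h × 31 d = 585,125 Wh = 585.1 kWh
portable space heater: 961 W × 16 h × 31 d = 476,656 Wh = 476.7 kWh
Total energy = 450 + 585.1 + 476.7 = 1,512 kWh
Cost = 1,512 kWh × $0.266 = $402.14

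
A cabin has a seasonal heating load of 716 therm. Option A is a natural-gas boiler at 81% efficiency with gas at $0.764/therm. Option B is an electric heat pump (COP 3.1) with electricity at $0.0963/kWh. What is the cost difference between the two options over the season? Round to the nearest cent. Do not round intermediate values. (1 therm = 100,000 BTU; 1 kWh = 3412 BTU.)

$23.46

Heat load = 716 therm × 100,000 = 71,600,000 BTU
Gas: input = 71,600,000 / 0.81 = 88,395,062 BTU = 884 therm → 884 × $0.764 = $675.34
Heat pump: 71,600,000 BTU / 3412 = 20,980 kWh heat; / 3.1 = 6,769 kWh in → × $0.0963 = $651.88
Difference = |$675.34 − $651.88| = $23.46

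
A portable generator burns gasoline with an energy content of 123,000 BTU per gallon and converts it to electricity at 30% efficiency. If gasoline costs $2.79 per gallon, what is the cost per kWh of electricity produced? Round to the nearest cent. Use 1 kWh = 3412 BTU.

Electrical output per gallon = 123,000 BTU × 0.30 / 3412 BTU/kWh = 10.81 kWh
Cost per kWh = $2.79 / 10.81 kWh = $0.258

$0.26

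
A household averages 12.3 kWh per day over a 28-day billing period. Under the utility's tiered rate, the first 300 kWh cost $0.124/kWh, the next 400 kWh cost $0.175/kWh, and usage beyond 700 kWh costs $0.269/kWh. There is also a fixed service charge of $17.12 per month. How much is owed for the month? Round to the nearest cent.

$62.09

Usage = 12.3 kWh/day × 28 days = 344.4 kWh
First 300 kWh × $0.124 = $37.20
Next 44.4 kWh × $0.175 = $7.77
Remaining tier: 0 kWh (not reached)
Energy charge = $44.97; + service $17.12 = $62.09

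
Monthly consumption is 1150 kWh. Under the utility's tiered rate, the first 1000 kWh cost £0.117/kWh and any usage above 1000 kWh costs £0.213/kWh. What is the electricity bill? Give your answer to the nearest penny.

First 1000 kWh × £0.117 = £117.00
Remaining 150 kWh × £0.213 = £31.95
Total = £148.95

£148.95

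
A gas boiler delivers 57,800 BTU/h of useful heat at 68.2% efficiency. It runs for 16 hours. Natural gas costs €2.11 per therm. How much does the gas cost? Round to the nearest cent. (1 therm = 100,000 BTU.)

Heat delivered = 57,800 BTU/h × 16 h = 924,800 BTU
Gas input = 924,800 / 0.682 = 1,356,012 BTU
= 1,356,012 / 100,000 = 13.56 therm
Cost = 13.56 × €2.11/therm = €28.61

€28.61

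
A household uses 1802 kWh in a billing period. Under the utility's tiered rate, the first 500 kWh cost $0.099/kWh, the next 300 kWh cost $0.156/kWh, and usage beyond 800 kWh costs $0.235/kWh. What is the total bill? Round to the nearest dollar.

First 500 kWh × $0.099 = $49.50
Next 300 kWh × $0.156 = $46.80
Remaining 1002 kWh × $0.235 = $235.47
Total = $331.77 ≈ $332

$332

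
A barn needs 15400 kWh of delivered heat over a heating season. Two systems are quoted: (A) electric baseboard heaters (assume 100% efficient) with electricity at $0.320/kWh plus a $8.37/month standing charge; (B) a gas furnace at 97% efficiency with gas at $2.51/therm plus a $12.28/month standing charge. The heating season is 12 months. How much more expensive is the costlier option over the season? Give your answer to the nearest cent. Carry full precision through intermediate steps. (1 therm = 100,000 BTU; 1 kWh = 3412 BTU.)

$3521.42

Heat load = 15400 kWh × 3412 = 52,544,800 BTU
Gas: input = 52,544,800 / 0.97 = 54,169,897 BTU = 541.7 therm → 541.7 × $2.51 = $1,359.66; + 12 × $12.28 standing = $1,507.02
Electric: 52,544,800 BTU / 3412 = 15,400 kWh → × $0.320 = $4,928.00; + 12 × $8.37 standing = $5,028.44
Difference = |$1,507.02 − $5,028.44| = $3,521.42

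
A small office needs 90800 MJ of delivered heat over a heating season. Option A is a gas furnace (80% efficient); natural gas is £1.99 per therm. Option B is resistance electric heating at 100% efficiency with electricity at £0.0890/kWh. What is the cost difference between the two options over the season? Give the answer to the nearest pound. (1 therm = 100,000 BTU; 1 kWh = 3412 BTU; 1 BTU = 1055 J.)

£104

Heat load = 90800 MJ = 90,800,000,000 J / 1055 = 86,066,351 BTU
Gas: input = 86,066,351 / 0.800 = 107,582,938 BTU = 1,076 therm → 1,076 × £1.99 = £2,140.90
Electric: 86,066,351 BTU / 3412 = 25,220 kWh → × £0.0890 = £2,244.99
Difference = |£2,140.90 − £2,244.99| = £104.09 ≈ £104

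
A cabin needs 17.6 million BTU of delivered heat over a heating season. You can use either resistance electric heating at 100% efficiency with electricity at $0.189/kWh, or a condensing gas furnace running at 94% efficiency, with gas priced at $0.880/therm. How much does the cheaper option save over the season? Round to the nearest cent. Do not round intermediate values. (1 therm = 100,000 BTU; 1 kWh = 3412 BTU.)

Heat load = 17.6 × 10⁶ BTU = 17,600,000 BTU
Gas: input = 17,600,000 / 0.94 = 18,723,404 BTU = 187.2 therm → 187.2 × $0.880 = $164.77
Electric: 17,600,000 BTU / 3412 = 5,158 kWh → × $0.189 = $974.91
Difference = |$164.77 − $974.91| = $810.15

$810.15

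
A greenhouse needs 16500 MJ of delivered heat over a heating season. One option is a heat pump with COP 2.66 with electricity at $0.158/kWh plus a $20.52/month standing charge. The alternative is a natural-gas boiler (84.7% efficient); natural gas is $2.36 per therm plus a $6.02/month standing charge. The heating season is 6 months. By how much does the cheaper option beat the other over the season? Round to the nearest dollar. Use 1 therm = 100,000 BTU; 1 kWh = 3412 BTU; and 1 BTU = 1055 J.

$77

Heat load = 16500 MJ = 16,500,000,000 J / 1055 = 15,639,810 BTU
Gas: input = 15,639,810 / 0.847 = 18,464,947 BTU = 184.6 therm → 184.6 × $2.36 = $435.77; + 6 × $6.02 standing = $471.89
Heat pump: 15,639,810 BTU / 3412 = 4,584 kWh heat; / 2.66 = 1,723 kWh in → × $0.158 = $272.27; + 6 × $20.52 standing = $395.39
Difference = |$471.89 − $395.39| = $76.50 ≈ $77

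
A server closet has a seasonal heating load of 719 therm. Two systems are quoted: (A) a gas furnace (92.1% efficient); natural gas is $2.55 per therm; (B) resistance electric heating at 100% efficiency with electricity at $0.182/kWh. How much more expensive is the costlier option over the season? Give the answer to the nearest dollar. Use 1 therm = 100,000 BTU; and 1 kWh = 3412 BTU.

Heat load = 719 therm × 100,000 = 71,900,000 BTU
Gas: input = 71,900,000 / 0.921 = 78,067,318 BTU = 780.7 therm → 780.7 × $2.55 = $1,990.72
Electric: 71,900,000 BTU / 3412 = 21,070 kWh → × $0.182 = $3,835.23
Difference = |$1,990.72 − $3,835.23| = $1,844.51 ≈ $1845

$1845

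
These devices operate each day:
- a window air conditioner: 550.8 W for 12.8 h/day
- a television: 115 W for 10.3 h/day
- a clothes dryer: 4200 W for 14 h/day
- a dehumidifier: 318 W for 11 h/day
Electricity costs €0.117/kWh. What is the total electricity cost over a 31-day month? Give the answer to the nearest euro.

window air conditioner: 550.8 W × 12.8 h × 31 d = 218,557 Wh = 218.6 kWh
television: 115 W × 10.3 h × 31 d = 36,720 Wh = 36.72 kWh
clothes dryer: 4200 W × 14 h × 31 d = 1,822,800 Wh = 1,823 kWh
dehumidifier: 318 W × 11 h × 31 d = 108,438 Wh = 108.4 kWh
Total energy = 218.6 + 36.72 + 1,823 + 108.4 = 2,187 kWh
Cost = 2,187 kWh × €0.117 = €255.82 ≈ €256

€256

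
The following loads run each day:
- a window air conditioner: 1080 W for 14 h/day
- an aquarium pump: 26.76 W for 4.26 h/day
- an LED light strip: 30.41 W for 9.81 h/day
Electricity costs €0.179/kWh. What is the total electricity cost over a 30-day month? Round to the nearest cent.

window air conditioner: 1080 W × 14 h × 30 d = 453,600 Wh = 453.6 kWh
aquarium pump: 26.76 W × 4.26 h × 30 d = 3,420 Wh = 3.42 kWh
LED light strip: 30.41 W × 9.81 h × 30 d = 8,950 Wh = 8.95 kWh
Total energy = 453.6 + 3.42 + 8.95 = 466 kWh
Cost = 466 kWh × €0.179 = €83.41

€83.41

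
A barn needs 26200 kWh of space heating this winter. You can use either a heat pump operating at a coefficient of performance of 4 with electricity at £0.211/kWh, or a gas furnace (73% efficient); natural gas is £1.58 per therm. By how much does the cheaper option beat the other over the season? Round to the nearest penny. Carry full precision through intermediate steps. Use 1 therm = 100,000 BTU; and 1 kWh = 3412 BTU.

Heat load = 26200 kWh × 3412 = 89,394,400 BTU
Gas: input = 89,394,400 / 0.73 = 122,458,082 BTU = 1,225 therm → 1,225 × £1.58 = £1,934.84
Heat pump: 89,394,400 BTU / 3412 = 26,200 kWh heat; / 4 = 6,550 kWh in → × £0.211 = £1,382.05
Difference = |£1,934.84 − £1,382.05| = £552.79

£552.79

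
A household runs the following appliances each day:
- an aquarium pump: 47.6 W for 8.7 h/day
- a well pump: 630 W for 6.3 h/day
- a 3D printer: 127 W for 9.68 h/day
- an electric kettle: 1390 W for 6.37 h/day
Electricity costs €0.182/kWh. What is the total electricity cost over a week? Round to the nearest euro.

€18

aquarium pump: 47.6 W × 8.7 h × 7 d = 2,899 Wh = 2.899 kWh
well pump: 630 W × 6.3 h × 7 d = 27,783 Wh = 27.78 kWh
3D printer: 127 W × 9.68 h × 7 d = 8,606 Wh = 8.606 kWh
electric kettle: 1390 W × 6.37 h × 7 d = 61,980 Wh = 61.98 kWh
Total energy = 2.899 + 27.78 + 8.606 + 61.98 = 101.3 kWh
Cost = 101.3 kWh × €0.182 = €18.43 ≈ €18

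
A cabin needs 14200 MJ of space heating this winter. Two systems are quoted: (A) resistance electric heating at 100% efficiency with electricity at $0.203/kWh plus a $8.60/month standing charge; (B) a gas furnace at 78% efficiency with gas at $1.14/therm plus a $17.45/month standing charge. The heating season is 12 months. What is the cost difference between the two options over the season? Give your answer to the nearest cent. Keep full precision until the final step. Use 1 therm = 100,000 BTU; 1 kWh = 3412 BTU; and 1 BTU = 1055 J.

$497.88

Heat load = 14200 MJ = 14,200,000,000 J / 1055 = 13,459,716 BTU
Gas: input = 13,459,716 / 0.78 = 17,256,046 BTU = 172.6 therm → 172.6 × $1.14 = $196.72; + 12 × $17.45 standing = $406.12
Electric: 13,459,716 BTU / 3412 = 3,945 kWh → × $0.203 = $800.80; + 12 × $8.60 standing = $904.00
Difference = |$406.12 − $904.00| = $497.88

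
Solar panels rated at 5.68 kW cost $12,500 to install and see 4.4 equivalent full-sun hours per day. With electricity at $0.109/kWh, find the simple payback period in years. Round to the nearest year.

Daily generation = 5.68 kW × 4.4 h = 24.99 kWh
Annual generation = 24.99 × 365 = 9122.1 kWh
Annual savings = 9122.1 × $0.109 = $994.31
Payback = $12,500 / $994.31 = 12.6 years

13 years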